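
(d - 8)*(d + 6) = d^2 - 2*d - 48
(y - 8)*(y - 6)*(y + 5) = y^3 - 9*y^2 - 22*y + 240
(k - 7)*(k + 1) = k^2 - 6*k - 7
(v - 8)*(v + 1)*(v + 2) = v^3 - 5*v^2 - 22*v - 16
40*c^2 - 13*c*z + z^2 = (-8*c + z)*(-5*c + z)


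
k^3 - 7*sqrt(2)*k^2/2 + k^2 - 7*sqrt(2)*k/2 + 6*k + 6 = (k + 1)*(k - 2*sqrt(2))*(k - 3*sqrt(2)/2)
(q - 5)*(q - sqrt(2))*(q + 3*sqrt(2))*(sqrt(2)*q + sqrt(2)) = sqrt(2)*q^4 - 4*sqrt(2)*q^3 + 4*q^3 - 16*q^2 - 11*sqrt(2)*q^2 - 20*q + 24*sqrt(2)*q + 30*sqrt(2)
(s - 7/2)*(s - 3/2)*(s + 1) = s^3 - 4*s^2 + s/4 + 21/4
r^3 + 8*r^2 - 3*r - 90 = (r - 3)*(r + 5)*(r + 6)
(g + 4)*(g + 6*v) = g^2 + 6*g*v + 4*g + 24*v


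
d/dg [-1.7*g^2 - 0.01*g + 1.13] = -3.4*g - 0.01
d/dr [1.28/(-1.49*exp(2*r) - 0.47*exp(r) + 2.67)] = (3.8144*exp(r) + 0.6016)*exp(r)/(1.49*exp(2*r) + 0.47*exp(r) - 2.67)^2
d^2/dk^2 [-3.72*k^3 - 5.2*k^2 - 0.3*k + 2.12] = -22.32*k - 10.4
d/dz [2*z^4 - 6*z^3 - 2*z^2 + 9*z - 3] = 8*z^3 - 18*z^2 - 4*z + 9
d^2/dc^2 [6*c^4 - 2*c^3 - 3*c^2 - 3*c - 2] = 72*c^2 - 12*c - 6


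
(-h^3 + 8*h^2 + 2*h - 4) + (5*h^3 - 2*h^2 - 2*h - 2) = 4*h^3 + 6*h^2 - 6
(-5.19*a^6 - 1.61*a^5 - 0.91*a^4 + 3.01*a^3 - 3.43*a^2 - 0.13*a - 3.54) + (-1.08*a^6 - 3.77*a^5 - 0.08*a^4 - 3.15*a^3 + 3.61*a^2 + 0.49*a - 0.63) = -6.27*a^6 - 5.38*a^5 - 0.99*a^4 - 0.14*a^3 + 0.18*a^2 + 0.36*a - 4.17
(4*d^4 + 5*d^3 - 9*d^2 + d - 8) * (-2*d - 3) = -8*d^5 - 22*d^4 + 3*d^3 + 25*d^2 + 13*d + 24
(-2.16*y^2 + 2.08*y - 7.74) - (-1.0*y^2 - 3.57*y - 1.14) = -1.16*y^2 + 5.65*y - 6.6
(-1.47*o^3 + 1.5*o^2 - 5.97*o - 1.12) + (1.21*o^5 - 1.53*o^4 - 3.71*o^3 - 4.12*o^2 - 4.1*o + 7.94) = 1.21*o^5 - 1.53*o^4 - 5.18*o^3 - 2.62*o^2 - 10.07*o + 6.82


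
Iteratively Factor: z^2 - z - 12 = (z - 4)*(z + 3)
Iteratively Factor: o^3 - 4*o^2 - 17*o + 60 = (o - 5)*(o^2 + o - 12) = (o - 5)*(o - 3)*(o + 4)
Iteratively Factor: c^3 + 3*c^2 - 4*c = (c - 1)*(c^2 + 4*c) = c*(c - 1)*(c + 4)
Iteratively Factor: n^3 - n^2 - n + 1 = (n - 1)*(n^2 - 1) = (n - 1)*(n + 1)*(n - 1)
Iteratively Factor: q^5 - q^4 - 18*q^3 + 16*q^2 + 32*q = (q + 4)*(q^4 - 5*q^3 + 2*q^2 + 8*q) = q*(q + 4)*(q^3 - 5*q^2 + 2*q + 8) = q*(q - 4)*(q + 4)*(q^2 - q - 2) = q*(q - 4)*(q - 2)*(q + 4)*(q + 1)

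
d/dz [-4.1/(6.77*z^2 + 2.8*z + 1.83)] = (55.514*z + 11.48)/(6.77*z^2 + 2.8*z + 1.83)^2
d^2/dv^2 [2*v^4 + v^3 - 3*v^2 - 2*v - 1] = 24*v^2 + 6*v - 6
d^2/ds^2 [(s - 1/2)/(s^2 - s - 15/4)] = 16*(1 - 2*s)*(-12*s^2 + 12*s + 4*(2*s - 1)^2 + 45)/(-4*s^2 + 4*s + 15)^3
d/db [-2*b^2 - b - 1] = -4*b - 1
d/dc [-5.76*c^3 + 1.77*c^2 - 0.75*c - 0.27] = -17.28*c^2 + 3.54*c - 0.75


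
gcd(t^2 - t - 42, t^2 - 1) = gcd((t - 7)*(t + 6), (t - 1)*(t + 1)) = 1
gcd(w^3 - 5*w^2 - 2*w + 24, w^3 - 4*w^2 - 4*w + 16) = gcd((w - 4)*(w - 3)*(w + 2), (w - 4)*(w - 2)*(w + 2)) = w^2 - 2*w - 8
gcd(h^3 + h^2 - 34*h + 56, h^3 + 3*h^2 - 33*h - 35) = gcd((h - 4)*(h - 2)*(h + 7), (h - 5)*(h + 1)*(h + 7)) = h + 7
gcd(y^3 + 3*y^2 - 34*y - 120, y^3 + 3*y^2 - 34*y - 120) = y^3 + 3*y^2 - 34*y - 120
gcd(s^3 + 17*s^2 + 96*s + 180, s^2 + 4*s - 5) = s + 5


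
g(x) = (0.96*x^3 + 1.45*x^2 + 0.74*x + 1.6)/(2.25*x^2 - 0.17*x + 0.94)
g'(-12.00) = 0.43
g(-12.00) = -4.46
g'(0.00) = 1.10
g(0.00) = 1.70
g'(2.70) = 0.36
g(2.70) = 1.96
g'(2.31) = 0.33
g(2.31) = 1.82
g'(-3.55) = 0.43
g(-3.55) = -0.86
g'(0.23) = -0.02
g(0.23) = 1.82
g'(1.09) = -0.03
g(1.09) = 1.57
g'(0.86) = -0.22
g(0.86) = 1.59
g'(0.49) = -0.49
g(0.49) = 1.74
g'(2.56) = 0.35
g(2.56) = 1.91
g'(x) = (0.17 - 4.5*x)*(0.96*x^3 + 1.45*x^2 + 0.74*x + 1.6)/(2.25*x^2 - 0.17*x + 0.94)^2 + (2.88*x^2 + 2.9*x + 0.74)/(2.25*x^2 - 0.17*x + 0.94) = (2.16*x^4 - 0.3264*x^3 + 0.7957*x^2 - 4.474*x + 0.9676)/(5.0625*x^4 - 0.765*x^3 + 4.2589*x^2 - 0.3196*x + 0.8836)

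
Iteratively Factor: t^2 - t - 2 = (t + 1)*(t - 2)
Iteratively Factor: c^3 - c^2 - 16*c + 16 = (c - 1)*(c^2 - 16) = (c - 1)*(c + 4)*(c - 4)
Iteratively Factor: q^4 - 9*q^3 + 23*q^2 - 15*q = (q - 3)*(q^3 - 6*q^2 + 5*q) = (q - 5)*(q - 3)*(q^2 - q) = q*(q - 5)*(q - 3)*(q - 1)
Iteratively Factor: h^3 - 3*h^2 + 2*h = (h - 1)*(h^2 - 2*h) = h*(h - 1)*(h - 2)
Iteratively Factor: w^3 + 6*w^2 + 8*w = (w + 2)*(w^2 + 4*w) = (w + 2)*(w + 4)*(w)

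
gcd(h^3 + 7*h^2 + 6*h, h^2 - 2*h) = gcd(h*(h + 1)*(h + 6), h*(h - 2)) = h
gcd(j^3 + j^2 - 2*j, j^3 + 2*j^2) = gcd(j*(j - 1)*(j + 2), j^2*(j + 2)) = j^2 + 2*j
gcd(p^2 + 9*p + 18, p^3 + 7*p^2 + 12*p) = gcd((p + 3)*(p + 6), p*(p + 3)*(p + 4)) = p + 3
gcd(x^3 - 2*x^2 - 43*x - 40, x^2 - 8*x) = x - 8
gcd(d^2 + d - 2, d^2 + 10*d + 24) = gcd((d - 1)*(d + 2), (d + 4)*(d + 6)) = 1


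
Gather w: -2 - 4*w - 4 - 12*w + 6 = -16*w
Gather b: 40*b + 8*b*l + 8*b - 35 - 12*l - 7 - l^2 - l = b*(8*l + 48) - l^2 - 13*l - 42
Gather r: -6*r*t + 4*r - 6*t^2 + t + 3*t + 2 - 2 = r*(4 - 6*t) - 6*t^2 + 4*t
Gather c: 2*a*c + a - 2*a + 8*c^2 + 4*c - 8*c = -a + 8*c^2 + c*(2*a - 4)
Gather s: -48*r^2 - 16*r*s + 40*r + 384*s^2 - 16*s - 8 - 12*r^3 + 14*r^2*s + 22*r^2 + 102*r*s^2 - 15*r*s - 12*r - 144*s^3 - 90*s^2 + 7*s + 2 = -12*r^3 - 26*r^2 + 28*r - 144*s^3 + s^2*(102*r + 294) + s*(14*r^2 - 31*r - 9) - 6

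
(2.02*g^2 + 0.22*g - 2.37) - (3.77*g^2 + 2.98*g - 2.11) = -1.75*g^2 - 2.76*g - 0.26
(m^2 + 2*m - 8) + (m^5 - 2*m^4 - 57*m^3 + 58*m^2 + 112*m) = m^5 - 2*m^4 - 57*m^3 + 59*m^2 + 114*m - 8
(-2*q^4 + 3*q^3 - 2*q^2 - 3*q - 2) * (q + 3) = -2*q^5 - 3*q^4 + 7*q^3 - 9*q^2 - 11*q - 6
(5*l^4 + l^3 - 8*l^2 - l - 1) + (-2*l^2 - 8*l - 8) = 5*l^4 + l^3 - 10*l^2 - 9*l - 9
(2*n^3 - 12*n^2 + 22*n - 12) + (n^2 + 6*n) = 2*n^3 - 11*n^2 + 28*n - 12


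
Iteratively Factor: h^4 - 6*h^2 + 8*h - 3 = (h - 1)*(h^3 + h^2 - 5*h + 3) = (h - 1)^2*(h^2 + 2*h - 3) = (h - 1)^3*(h + 3)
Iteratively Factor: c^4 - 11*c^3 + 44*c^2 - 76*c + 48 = (c - 2)*(c^3 - 9*c^2 + 26*c - 24) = (c - 3)*(c - 2)*(c^2 - 6*c + 8) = (c - 4)*(c - 3)*(c - 2)*(c - 2)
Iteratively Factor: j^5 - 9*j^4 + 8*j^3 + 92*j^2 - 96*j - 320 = (j + 2)*(j^4 - 11*j^3 + 30*j^2 + 32*j - 160) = (j + 2)^2*(j^3 - 13*j^2 + 56*j - 80) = (j - 4)*(j + 2)^2*(j^2 - 9*j + 20) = (j - 4)^2*(j + 2)^2*(j - 5)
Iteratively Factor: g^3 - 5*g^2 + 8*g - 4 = (g - 2)*(g^2 - 3*g + 2) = (g - 2)^2*(g - 1)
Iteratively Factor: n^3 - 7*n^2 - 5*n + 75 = (n - 5)*(n^2 - 2*n - 15) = (n - 5)*(n + 3)*(n - 5)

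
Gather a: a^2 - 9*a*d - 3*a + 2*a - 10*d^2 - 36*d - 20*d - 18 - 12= a^2 + a*(-9*d - 1) - 10*d^2 - 56*d - 30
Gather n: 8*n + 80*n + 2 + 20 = 88*n + 22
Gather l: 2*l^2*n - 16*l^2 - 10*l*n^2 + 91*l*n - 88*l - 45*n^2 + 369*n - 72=l^2*(2*n - 16) + l*(-10*n^2 + 91*n - 88) - 45*n^2 + 369*n - 72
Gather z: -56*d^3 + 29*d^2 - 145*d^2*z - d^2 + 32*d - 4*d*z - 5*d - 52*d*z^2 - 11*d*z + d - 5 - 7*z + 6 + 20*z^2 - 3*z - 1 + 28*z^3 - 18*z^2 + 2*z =-56*d^3 + 28*d^2 + 28*d + 28*z^3 + z^2*(2 - 52*d) + z*(-145*d^2 - 15*d - 8)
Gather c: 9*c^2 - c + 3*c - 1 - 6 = 9*c^2 + 2*c - 7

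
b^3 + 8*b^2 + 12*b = b*(b + 2)*(b + 6)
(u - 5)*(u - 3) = u^2 - 8*u + 15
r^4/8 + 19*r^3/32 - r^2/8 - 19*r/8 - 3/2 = (r/4 + 1)*(r/2 + 1)*(r - 2)*(r + 3/4)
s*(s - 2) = s^2 - 2*s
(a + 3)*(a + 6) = a^2 + 9*a + 18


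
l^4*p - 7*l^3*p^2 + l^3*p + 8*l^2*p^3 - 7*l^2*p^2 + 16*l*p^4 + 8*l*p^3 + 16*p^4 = (l - 4*p)^2*(l + p)*(l*p + p)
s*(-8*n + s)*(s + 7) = -8*n*s^2 - 56*n*s + s^3 + 7*s^2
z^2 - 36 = (z - 6)*(z + 6)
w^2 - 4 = (w - 2)*(w + 2)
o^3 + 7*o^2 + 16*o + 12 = (o + 2)^2*(o + 3)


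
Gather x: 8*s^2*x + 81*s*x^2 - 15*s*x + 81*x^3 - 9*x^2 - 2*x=81*x^3 + x^2*(81*s - 9) + x*(8*s^2 - 15*s - 2)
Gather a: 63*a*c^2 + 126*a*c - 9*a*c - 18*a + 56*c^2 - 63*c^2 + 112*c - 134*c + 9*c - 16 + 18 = a*(63*c^2 + 117*c - 18) - 7*c^2 - 13*c + 2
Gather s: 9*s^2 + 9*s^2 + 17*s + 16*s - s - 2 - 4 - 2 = 18*s^2 + 32*s - 8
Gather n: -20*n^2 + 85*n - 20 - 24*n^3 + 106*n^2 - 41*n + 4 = -24*n^3 + 86*n^2 + 44*n - 16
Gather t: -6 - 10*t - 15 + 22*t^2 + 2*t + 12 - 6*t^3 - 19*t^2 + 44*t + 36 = -6*t^3 + 3*t^2 + 36*t + 27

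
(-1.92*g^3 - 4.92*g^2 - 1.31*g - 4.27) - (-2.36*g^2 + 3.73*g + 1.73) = -1.92*g^3 - 2.56*g^2 - 5.04*g - 6.0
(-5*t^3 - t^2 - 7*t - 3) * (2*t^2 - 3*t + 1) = -10*t^5 + 13*t^4 - 16*t^3 + 14*t^2 + 2*t - 3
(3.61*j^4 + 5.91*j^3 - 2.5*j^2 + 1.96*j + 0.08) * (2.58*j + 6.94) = 9.3138*j^5 + 40.3012*j^4 + 34.5654*j^3 - 12.2932*j^2 + 13.8088*j + 0.5552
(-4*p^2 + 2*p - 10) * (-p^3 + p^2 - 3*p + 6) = 4*p^5 - 6*p^4 + 24*p^3 - 40*p^2 + 42*p - 60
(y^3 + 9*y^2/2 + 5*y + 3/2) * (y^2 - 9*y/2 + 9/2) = y^5 - 43*y^3/4 - 3*y^2/4 + 63*y/4 + 27/4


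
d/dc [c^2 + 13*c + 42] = 2*c + 13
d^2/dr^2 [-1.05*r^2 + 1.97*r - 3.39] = -2.10000000000000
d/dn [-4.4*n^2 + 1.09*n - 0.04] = 1.09 - 8.8*n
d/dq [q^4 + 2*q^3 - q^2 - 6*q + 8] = 4*q^3 + 6*q^2 - 2*q - 6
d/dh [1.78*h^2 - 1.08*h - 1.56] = 3.56*h - 1.08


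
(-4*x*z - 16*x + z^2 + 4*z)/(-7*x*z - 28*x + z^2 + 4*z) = (4*x - z)/(7*x - z)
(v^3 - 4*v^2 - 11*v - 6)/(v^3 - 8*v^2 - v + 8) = (v^2 - 5*v - 6)/(v^2 - 9*v + 8)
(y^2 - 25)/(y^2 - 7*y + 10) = (y + 5)/(y - 2)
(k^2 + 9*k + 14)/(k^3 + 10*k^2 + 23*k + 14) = 1/(k + 1)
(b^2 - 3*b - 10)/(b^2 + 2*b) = (b - 5)/b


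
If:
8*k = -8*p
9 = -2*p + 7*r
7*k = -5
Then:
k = -5/7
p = 5/7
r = 73/49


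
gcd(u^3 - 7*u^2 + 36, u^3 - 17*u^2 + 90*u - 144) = u^2 - 9*u + 18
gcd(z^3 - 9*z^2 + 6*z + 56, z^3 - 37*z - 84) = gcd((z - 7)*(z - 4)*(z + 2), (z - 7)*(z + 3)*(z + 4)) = z - 7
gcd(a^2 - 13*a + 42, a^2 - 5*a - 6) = a - 6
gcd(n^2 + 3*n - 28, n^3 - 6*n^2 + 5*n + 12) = n - 4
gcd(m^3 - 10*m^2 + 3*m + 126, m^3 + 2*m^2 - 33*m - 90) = m^2 - 3*m - 18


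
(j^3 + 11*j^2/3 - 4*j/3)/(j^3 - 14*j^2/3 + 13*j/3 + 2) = j*(3*j^2 + 11*j - 4)/(3*j^3 - 14*j^2 + 13*j + 6)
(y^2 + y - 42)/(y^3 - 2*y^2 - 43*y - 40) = (-y^2 - y + 42)/(-y^3 + 2*y^2 + 43*y + 40)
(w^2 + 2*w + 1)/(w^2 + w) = (w + 1)/w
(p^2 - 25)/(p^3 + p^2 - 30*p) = (p + 5)/(p*(p + 6))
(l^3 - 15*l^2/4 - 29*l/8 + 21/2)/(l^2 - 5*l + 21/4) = (4*l^2 - 9*l - 28)/(2*(2*l - 7))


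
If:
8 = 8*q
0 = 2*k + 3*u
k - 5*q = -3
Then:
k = 2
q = 1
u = -4/3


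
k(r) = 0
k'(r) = 0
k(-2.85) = 0.00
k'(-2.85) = 0.00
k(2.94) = 0.00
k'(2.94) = 0.00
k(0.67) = 0.00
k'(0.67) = 0.00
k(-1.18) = 0.00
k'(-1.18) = 0.00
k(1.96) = 0.00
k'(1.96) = 0.00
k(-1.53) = 0.00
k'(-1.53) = 0.00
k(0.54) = 0.00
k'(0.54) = 0.00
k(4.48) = 0.00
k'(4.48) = 0.00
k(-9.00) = 0.00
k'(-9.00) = 0.00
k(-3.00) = 0.00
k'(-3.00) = 0.00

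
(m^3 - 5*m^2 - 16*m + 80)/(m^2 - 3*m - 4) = (m^2 - m - 20)/(m + 1)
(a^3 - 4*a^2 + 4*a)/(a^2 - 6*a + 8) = a*(a - 2)/(a - 4)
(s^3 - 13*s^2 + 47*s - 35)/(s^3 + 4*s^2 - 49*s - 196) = (s^2 - 6*s + 5)/(s^2 + 11*s + 28)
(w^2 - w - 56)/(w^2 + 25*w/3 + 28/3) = 3*(w - 8)/(3*w + 4)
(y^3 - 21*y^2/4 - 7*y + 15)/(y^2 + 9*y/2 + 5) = (4*y^2 - 29*y + 30)/(2*(2*y + 5))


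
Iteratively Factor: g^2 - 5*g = (g - 5)*(g)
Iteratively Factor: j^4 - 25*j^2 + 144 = (j - 4)*(j^3 + 4*j^2 - 9*j - 36) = (j - 4)*(j - 3)*(j^2 + 7*j + 12) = (j - 4)*(j - 3)*(j + 4)*(j + 3)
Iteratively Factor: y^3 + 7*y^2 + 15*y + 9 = (y + 3)*(y^2 + 4*y + 3) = (y + 3)^2*(y + 1)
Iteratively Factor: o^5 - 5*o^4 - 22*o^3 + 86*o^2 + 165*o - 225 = (o - 5)*(o^4 - 22*o^2 - 24*o + 45) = (o - 5)^2*(o^3 + 5*o^2 + 3*o - 9) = (o - 5)^2*(o + 3)*(o^2 + 2*o - 3) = (o - 5)^2*(o + 3)^2*(o - 1)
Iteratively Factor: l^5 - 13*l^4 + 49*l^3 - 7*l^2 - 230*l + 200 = (l - 4)*(l^4 - 9*l^3 + 13*l^2 + 45*l - 50) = (l - 5)*(l - 4)*(l^3 - 4*l^2 - 7*l + 10) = (l - 5)*(l - 4)*(l - 1)*(l^2 - 3*l - 10) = (l - 5)^2*(l - 4)*(l - 1)*(l + 2)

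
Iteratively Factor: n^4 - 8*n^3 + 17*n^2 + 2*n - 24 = (n - 3)*(n^3 - 5*n^2 + 2*n + 8) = (n - 4)*(n - 3)*(n^2 - n - 2) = (n - 4)*(n - 3)*(n - 2)*(n + 1)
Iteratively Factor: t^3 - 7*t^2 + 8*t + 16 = (t - 4)*(t^2 - 3*t - 4) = (t - 4)*(t + 1)*(t - 4)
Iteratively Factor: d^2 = (d)*(d)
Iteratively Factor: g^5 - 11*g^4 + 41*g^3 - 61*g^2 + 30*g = (g - 3)*(g^4 - 8*g^3 + 17*g^2 - 10*g) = (g - 3)*(g - 2)*(g^3 - 6*g^2 + 5*g) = (g - 5)*(g - 3)*(g - 2)*(g^2 - g) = (g - 5)*(g - 3)*(g - 2)*(g - 1)*(g)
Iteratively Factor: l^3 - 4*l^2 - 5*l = (l + 1)*(l^2 - 5*l) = (l - 5)*(l + 1)*(l)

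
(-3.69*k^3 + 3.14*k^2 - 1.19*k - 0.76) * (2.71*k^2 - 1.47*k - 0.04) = -9.9999*k^5 + 13.9337*k^4 - 7.6931*k^3 - 0.4359*k^2 + 1.1648*k + 0.0304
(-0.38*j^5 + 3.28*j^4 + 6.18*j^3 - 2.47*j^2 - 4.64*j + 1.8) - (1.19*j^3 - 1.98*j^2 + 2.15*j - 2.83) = -0.38*j^5 + 3.28*j^4 + 4.99*j^3 - 0.49*j^2 - 6.79*j + 4.63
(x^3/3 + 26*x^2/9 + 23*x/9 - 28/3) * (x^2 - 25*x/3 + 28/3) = x^5/3 + x^4/9 - 497*x^3/27 - 11*x^2/3 + 2744*x/27 - 784/9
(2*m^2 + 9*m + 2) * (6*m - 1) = 12*m^3 + 52*m^2 + 3*m - 2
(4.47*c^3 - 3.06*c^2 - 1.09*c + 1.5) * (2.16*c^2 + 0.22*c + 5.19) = 9.6552*c^5 - 5.6262*c^4 + 20.1717*c^3 - 12.8812*c^2 - 5.3271*c + 7.785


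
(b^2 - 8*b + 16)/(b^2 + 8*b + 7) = (b^2 - 8*b + 16)/(b^2 + 8*b + 7)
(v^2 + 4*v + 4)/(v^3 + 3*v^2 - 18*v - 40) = (v + 2)/(v^2 + v - 20)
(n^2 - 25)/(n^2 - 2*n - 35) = (n - 5)/(n - 7)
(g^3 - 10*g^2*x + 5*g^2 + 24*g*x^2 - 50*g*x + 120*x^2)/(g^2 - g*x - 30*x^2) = (g^2 - 4*g*x + 5*g - 20*x)/(g + 5*x)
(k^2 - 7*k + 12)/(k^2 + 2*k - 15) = (k - 4)/(k + 5)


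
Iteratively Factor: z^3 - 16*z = (z - 4)*(z^2 + 4*z) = z*(z - 4)*(z + 4)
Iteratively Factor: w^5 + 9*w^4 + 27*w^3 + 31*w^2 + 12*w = (w + 3)*(w^4 + 6*w^3 + 9*w^2 + 4*w) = (w + 1)*(w + 3)*(w^3 + 5*w^2 + 4*w) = (w + 1)^2*(w + 3)*(w^2 + 4*w) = w*(w + 1)^2*(w + 3)*(w + 4)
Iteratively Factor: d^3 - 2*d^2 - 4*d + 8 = (d + 2)*(d^2 - 4*d + 4) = (d - 2)*(d + 2)*(d - 2)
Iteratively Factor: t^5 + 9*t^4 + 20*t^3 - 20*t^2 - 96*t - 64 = (t + 4)*(t^4 + 5*t^3 - 20*t - 16) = (t + 2)*(t + 4)*(t^3 + 3*t^2 - 6*t - 8) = (t + 2)*(t + 4)^2*(t^2 - t - 2) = (t - 2)*(t + 2)*(t + 4)^2*(t + 1)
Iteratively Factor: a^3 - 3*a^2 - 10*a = (a - 5)*(a^2 + 2*a) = (a - 5)*(a + 2)*(a)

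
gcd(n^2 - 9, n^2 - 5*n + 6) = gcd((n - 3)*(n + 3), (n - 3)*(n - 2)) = n - 3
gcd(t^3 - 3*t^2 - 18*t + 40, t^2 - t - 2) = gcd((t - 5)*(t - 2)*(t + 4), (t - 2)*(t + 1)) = t - 2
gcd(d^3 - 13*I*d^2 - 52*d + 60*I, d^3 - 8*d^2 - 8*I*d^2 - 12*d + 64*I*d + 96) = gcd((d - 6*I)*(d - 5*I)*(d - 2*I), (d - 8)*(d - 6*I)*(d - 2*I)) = d^2 - 8*I*d - 12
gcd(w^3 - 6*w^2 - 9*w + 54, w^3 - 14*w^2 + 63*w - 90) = w^2 - 9*w + 18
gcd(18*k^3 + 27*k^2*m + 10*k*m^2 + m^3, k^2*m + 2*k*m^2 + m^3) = k + m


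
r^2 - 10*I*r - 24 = (r - 6*I)*(r - 4*I)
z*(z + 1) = z^2 + z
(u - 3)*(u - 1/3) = u^2 - 10*u/3 + 1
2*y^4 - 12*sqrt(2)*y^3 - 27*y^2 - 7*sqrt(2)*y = y*(y - 7*sqrt(2))*(sqrt(2)*y + 1)^2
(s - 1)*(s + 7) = s^2 + 6*s - 7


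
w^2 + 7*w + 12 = (w + 3)*(w + 4)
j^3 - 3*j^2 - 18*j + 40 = (j - 5)*(j - 2)*(j + 4)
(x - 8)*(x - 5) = x^2 - 13*x + 40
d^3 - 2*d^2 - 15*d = d*(d - 5)*(d + 3)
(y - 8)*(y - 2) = y^2 - 10*y + 16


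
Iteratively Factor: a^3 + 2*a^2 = (a + 2)*(a^2) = a*(a + 2)*(a)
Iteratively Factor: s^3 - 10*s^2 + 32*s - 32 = (s - 2)*(s^2 - 8*s + 16) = (s - 4)*(s - 2)*(s - 4)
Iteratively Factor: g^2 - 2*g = (g)*(g - 2)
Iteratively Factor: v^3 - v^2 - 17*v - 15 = (v + 3)*(v^2 - 4*v - 5) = (v - 5)*(v + 3)*(v + 1)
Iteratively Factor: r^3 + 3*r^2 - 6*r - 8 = (r + 4)*(r^2 - r - 2) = (r - 2)*(r + 4)*(r + 1)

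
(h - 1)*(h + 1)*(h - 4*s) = h^3 - 4*h^2*s - h + 4*s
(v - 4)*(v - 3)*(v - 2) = v^3 - 9*v^2 + 26*v - 24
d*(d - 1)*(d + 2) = d^3 + d^2 - 2*d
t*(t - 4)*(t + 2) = t^3 - 2*t^2 - 8*t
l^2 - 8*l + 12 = (l - 6)*(l - 2)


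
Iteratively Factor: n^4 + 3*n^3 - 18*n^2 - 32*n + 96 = (n + 4)*(n^3 - n^2 - 14*n + 24) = (n + 4)^2*(n^2 - 5*n + 6) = (n - 3)*(n + 4)^2*(n - 2)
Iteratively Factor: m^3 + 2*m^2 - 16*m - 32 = (m + 4)*(m^2 - 2*m - 8) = (m - 4)*(m + 4)*(m + 2)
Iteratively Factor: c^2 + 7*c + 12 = (c + 3)*(c + 4)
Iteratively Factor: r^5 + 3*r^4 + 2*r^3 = (r)*(r^4 + 3*r^3 + 2*r^2) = r^2*(r^3 + 3*r^2 + 2*r) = r^2*(r + 1)*(r^2 + 2*r) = r^2*(r + 1)*(r + 2)*(r)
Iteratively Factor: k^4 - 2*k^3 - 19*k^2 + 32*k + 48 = (k - 3)*(k^3 + k^2 - 16*k - 16) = (k - 3)*(k + 4)*(k^2 - 3*k - 4) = (k - 3)*(k + 1)*(k + 4)*(k - 4)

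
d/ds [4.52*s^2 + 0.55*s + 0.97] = 9.04*s + 0.55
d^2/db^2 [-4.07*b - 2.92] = 0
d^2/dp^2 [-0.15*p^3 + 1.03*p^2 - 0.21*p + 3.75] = 2.06 - 0.9*p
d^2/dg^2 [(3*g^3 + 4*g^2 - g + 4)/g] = 6 + 8/g^3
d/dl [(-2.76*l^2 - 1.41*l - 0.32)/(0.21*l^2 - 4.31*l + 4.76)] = (12.1917*l^2 - 26.1408*l - 8.0908)/(0.0441*l^4 - 1.8102*l^3 + 20.5753*l^2 - 41.0312*l + 22.6576)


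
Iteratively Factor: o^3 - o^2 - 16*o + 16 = (o + 4)*(o^2 - 5*o + 4) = (o - 1)*(o + 4)*(o - 4)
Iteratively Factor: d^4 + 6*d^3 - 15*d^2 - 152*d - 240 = (d - 5)*(d^3 + 11*d^2 + 40*d + 48) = (d - 5)*(d + 4)*(d^2 + 7*d + 12) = (d - 5)*(d + 3)*(d + 4)*(d + 4)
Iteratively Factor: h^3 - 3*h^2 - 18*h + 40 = (h - 5)*(h^2 + 2*h - 8) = (h - 5)*(h + 4)*(h - 2)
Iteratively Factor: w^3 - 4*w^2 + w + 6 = (w - 2)*(w^2 - 2*w - 3) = (w - 2)*(w + 1)*(w - 3)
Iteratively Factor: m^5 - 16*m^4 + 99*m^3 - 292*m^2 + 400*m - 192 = (m - 4)*(m^4 - 12*m^3 + 51*m^2 - 88*m + 48) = (m - 4)*(m - 3)*(m^3 - 9*m^2 + 24*m - 16) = (m - 4)^2*(m - 3)*(m^2 - 5*m + 4) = (m - 4)^2*(m - 3)*(m - 1)*(m - 4)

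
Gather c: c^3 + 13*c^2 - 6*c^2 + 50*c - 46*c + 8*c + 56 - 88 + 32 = c^3 + 7*c^2 + 12*c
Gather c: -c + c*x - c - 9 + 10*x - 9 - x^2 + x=c*(x - 2) - x^2 + 11*x - 18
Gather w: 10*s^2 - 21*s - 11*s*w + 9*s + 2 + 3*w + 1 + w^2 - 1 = 10*s^2 - 12*s + w^2 + w*(3 - 11*s) + 2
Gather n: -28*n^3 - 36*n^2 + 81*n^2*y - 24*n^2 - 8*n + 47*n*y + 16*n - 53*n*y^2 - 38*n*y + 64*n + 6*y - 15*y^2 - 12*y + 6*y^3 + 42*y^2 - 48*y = -28*n^3 + n^2*(81*y - 60) + n*(-53*y^2 + 9*y + 72) + 6*y^3 + 27*y^2 - 54*y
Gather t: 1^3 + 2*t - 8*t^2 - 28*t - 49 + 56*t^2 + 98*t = 48*t^2 + 72*t - 48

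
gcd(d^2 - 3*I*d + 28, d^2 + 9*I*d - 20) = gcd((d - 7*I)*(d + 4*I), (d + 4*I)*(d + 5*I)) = d + 4*I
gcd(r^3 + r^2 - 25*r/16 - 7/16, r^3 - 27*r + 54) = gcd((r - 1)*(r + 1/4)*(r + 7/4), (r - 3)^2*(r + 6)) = 1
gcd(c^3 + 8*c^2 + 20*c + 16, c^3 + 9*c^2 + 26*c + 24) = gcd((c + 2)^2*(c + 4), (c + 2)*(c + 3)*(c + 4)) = c^2 + 6*c + 8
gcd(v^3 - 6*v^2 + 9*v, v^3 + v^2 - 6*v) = v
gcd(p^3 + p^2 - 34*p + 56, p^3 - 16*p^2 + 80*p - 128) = p - 4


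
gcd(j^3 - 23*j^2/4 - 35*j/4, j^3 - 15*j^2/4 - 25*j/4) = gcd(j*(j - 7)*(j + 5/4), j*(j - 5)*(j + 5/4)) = j^2 + 5*j/4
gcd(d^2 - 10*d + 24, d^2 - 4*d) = d - 4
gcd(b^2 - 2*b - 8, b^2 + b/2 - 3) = b + 2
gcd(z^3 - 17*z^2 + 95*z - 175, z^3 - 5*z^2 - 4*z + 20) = z - 5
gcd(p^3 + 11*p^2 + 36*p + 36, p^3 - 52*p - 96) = p^2 + 8*p + 12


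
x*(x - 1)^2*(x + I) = x^4 - 2*x^3 + I*x^3 + x^2 - 2*I*x^2 + I*x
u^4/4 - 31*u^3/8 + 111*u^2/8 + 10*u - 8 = (u/4 + 1/4)*(u - 8)^2*(u - 1/2)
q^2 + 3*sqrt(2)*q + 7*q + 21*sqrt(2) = (q + 7)*(q + 3*sqrt(2))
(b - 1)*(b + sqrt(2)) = b^2 - b + sqrt(2)*b - sqrt(2)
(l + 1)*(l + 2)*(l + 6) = l^3 + 9*l^2 + 20*l + 12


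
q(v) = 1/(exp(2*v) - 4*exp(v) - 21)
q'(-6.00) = 0.00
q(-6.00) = -0.05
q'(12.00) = 0.00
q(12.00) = 0.00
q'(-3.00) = 0.00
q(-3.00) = -0.05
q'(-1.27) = 0.00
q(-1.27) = -0.05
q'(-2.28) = 0.00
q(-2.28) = -0.05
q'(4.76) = -0.00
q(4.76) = 0.00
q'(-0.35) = 0.00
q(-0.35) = -0.04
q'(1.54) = -0.08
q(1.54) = -0.06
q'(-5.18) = 0.00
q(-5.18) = -0.05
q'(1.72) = -0.27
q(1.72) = -0.08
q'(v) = (-2*exp(2*v) + 4*exp(v))/(exp(2*v) - 4*exp(v) - 21)^2 = 2*(2 - exp(v))*exp(v)/(-exp(2*v) + 4*exp(v) + 21)^2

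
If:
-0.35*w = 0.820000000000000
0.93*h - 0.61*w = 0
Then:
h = -1.54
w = -2.34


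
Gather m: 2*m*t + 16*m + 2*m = m*(2*t + 18)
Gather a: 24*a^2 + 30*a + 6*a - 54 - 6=24*a^2 + 36*a - 60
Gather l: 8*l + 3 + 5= 8*l + 8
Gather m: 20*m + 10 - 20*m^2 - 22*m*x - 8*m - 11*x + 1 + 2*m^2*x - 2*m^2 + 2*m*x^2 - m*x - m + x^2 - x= m^2*(2*x - 22) + m*(2*x^2 - 23*x + 11) + x^2 - 12*x + 11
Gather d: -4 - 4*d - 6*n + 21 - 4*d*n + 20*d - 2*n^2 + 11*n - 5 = d*(16 - 4*n) - 2*n^2 + 5*n + 12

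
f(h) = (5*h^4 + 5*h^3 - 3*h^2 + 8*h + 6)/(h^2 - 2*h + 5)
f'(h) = (2 - 2*h)*(5*h^4 + 5*h^3 - 3*h^2 + 8*h + 6)/(h^2 - 2*h + 5)^2 + (20*h^3 + 15*h^2 - 6*h + 8)/(h^2 - 2*h + 5)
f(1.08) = 6.05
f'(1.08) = 10.79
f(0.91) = 4.49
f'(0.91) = 7.69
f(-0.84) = -0.45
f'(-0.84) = 1.37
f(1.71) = 17.46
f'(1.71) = 25.93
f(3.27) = 81.57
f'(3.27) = 52.20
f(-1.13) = -0.69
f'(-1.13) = 0.25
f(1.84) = 21.04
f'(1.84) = 29.11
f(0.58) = 2.68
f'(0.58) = 3.76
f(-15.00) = 905.62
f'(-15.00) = -134.80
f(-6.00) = 99.06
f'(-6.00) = -44.32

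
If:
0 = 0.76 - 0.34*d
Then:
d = 2.24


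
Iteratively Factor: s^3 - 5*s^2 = (s - 5)*(s^2) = s*(s - 5)*(s)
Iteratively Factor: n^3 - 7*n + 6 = (n - 1)*(n^2 + n - 6) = (n - 1)*(n + 3)*(n - 2)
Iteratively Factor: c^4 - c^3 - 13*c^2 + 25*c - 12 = (c - 1)*(c^3 - 13*c + 12) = (c - 3)*(c - 1)*(c^2 + 3*c - 4) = (c - 3)*(c - 1)^2*(c + 4)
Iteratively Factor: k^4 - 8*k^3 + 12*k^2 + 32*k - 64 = (k - 4)*(k^3 - 4*k^2 - 4*k + 16) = (k - 4)^2*(k^2 - 4) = (k - 4)^2*(k + 2)*(k - 2)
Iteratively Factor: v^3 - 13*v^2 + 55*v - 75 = (v - 3)*(v^2 - 10*v + 25) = (v - 5)*(v - 3)*(v - 5)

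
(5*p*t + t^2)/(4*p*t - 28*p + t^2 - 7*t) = t*(5*p + t)/(4*p*t - 28*p + t^2 - 7*t)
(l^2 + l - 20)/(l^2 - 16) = (l + 5)/(l + 4)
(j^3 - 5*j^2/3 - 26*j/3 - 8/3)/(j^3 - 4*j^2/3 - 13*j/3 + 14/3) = (3*j^2 - 11*j - 4)/(3*j^2 - 10*j + 7)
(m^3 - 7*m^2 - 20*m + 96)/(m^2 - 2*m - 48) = (m^2 + m - 12)/(m + 6)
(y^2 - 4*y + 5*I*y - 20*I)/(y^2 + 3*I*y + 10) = (y - 4)/(y - 2*I)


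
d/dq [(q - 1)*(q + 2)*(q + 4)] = 3*q^2 + 10*q + 2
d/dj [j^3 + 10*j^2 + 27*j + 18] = 3*j^2 + 20*j + 27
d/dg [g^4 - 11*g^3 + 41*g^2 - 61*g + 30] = 4*g^3 - 33*g^2 + 82*g - 61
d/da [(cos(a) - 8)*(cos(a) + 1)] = (7 - 2*cos(a))*sin(a)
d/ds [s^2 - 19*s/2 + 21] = 2*s - 19/2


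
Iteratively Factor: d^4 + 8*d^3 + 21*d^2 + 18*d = (d + 2)*(d^3 + 6*d^2 + 9*d) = (d + 2)*(d + 3)*(d^2 + 3*d) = d*(d + 2)*(d + 3)*(d + 3)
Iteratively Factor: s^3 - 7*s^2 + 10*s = (s - 5)*(s^2 - 2*s) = s*(s - 5)*(s - 2)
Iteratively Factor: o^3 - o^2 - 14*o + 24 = (o - 2)*(o^2 + o - 12) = (o - 2)*(o + 4)*(o - 3)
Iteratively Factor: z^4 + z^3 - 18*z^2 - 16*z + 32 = (z + 4)*(z^3 - 3*z^2 - 6*z + 8) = (z - 4)*(z + 4)*(z^2 + z - 2) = (z - 4)*(z + 2)*(z + 4)*(z - 1)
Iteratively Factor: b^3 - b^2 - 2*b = (b - 2)*(b^2 + b) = b*(b - 2)*(b + 1)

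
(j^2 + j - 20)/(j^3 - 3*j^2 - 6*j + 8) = (j + 5)/(j^2 + j - 2)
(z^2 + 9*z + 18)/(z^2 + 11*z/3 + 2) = 3*(z + 6)/(3*z + 2)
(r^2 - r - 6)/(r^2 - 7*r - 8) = (-r^2 + r + 6)/(-r^2 + 7*r + 8)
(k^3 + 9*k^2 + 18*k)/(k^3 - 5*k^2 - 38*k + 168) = k*(k + 3)/(k^2 - 11*k + 28)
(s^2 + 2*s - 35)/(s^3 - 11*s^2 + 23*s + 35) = (s + 7)/(s^2 - 6*s - 7)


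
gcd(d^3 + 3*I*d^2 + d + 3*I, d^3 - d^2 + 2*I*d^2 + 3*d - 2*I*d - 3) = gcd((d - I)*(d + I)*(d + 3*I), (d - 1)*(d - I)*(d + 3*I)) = d^2 + 2*I*d + 3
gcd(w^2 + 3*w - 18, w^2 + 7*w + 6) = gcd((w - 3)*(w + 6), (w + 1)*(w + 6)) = w + 6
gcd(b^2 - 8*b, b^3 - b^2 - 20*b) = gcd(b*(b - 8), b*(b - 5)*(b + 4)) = b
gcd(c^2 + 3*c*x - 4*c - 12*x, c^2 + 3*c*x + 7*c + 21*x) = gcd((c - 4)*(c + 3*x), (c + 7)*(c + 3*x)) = c + 3*x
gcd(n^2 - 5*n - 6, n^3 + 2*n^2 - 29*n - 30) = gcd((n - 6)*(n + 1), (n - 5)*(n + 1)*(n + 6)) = n + 1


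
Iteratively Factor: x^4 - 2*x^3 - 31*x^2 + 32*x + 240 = (x - 4)*(x^3 + 2*x^2 - 23*x - 60) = (x - 5)*(x - 4)*(x^2 + 7*x + 12) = (x - 5)*(x - 4)*(x + 3)*(x + 4)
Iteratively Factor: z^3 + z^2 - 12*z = (z + 4)*(z^2 - 3*z) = z*(z + 4)*(z - 3)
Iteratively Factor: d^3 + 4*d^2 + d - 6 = (d + 3)*(d^2 + d - 2) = (d + 2)*(d + 3)*(d - 1)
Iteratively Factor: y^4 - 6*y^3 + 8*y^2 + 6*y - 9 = (y - 3)*(y^3 - 3*y^2 - y + 3) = (y - 3)*(y + 1)*(y^2 - 4*y + 3) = (y - 3)*(y - 1)*(y + 1)*(y - 3)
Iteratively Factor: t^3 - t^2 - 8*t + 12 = (t - 2)*(t^2 + t - 6) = (t - 2)^2*(t + 3)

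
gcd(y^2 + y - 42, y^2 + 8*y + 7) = y + 7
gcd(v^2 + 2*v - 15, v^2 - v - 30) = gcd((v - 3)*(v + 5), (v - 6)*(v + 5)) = v + 5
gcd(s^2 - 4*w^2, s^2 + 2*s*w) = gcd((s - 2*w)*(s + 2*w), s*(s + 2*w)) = s + 2*w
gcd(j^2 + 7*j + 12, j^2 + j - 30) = 1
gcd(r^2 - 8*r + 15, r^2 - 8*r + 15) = r^2 - 8*r + 15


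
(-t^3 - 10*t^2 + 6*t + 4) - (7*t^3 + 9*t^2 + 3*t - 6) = -8*t^3 - 19*t^2 + 3*t + 10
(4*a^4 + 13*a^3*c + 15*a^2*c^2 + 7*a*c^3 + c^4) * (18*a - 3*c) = 72*a^5 + 222*a^4*c + 231*a^3*c^2 + 81*a^2*c^3 - 3*a*c^4 - 3*c^5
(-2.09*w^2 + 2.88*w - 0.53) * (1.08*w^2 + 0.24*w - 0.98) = -2.2572*w^4 + 2.6088*w^3 + 2.167*w^2 - 2.9496*w + 0.5194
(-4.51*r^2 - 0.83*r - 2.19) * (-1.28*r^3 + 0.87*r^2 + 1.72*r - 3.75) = 5.7728*r^5 - 2.8613*r^4 - 5.6761*r^3 + 13.5796*r^2 - 0.6543*r + 8.2125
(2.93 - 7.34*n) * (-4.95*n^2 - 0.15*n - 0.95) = 36.333*n^3 - 13.4025*n^2 + 6.5335*n - 2.7835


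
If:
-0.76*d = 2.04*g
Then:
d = -2.68421052631579*g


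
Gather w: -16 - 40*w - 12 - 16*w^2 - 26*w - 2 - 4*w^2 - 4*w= -20*w^2 - 70*w - 30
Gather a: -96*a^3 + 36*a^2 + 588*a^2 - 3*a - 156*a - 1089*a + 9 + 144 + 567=-96*a^3 + 624*a^2 - 1248*a + 720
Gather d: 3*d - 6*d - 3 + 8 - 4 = 1 - 3*d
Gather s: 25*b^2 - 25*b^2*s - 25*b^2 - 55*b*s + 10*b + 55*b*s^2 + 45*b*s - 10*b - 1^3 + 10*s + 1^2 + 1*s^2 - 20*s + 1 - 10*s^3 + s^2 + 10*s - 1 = -10*s^3 + s^2*(55*b + 2) + s*(-25*b^2 - 10*b)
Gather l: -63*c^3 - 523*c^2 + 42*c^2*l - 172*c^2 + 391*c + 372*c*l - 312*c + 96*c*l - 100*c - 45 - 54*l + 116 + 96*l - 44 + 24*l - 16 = -63*c^3 - 695*c^2 - 21*c + l*(42*c^2 + 468*c + 66) + 11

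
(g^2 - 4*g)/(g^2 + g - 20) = g/(g + 5)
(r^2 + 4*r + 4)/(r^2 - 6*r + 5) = (r^2 + 4*r + 4)/(r^2 - 6*r + 5)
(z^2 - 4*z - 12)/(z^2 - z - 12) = (-z^2 + 4*z + 12)/(-z^2 + z + 12)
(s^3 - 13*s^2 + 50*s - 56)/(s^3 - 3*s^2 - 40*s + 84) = (s - 4)/(s + 6)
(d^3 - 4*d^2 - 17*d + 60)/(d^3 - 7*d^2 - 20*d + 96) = (d - 5)/(d - 8)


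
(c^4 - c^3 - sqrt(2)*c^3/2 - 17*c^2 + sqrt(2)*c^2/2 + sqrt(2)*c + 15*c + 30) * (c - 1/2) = c^5 - 3*c^4/2 - sqrt(2)*c^4/2 - 33*c^3/2 + 3*sqrt(2)*c^3/4 + 3*sqrt(2)*c^2/4 + 47*c^2/2 - sqrt(2)*c/2 + 45*c/2 - 15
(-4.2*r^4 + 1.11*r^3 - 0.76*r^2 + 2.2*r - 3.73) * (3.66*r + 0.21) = -15.372*r^5 + 3.1806*r^4 - 2.5485*r^3 + 7.8924*r^2 - 13.1898*r - 0.7833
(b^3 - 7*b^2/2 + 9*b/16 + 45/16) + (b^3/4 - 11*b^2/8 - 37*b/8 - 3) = 5*b^3/4 - 39*b^2/8 - 65*b/16 - 3/16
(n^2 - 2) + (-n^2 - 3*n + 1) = -3*n - 1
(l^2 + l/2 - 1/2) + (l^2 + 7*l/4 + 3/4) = 2*l^2 + 9*l/4 + 1/4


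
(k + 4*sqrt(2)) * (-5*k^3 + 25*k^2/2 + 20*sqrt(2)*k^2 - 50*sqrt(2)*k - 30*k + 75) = -5*k^4 + 25*k^3/2 + 130*k^2 - 325*k - 120*sqrt(2)*k + 300*sqrt(2)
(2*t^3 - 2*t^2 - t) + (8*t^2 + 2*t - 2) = 2*t^3 + 6*t^2 + t - 2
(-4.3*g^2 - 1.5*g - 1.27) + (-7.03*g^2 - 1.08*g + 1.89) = -11.33*g^2 - 2.58*g + 0.62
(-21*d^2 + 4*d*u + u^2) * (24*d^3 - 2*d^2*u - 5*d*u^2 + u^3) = -504*d^5 + 138*d^4*u + 121*d^3*u^2 - 43*d^2*u^3 - d*u^4 + u^5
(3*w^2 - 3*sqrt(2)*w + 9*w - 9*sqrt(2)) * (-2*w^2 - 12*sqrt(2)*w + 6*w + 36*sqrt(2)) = -6*w^4 - 30*sqrt(2)*w^3 + 126*w^2 + 270*sqrt(2)*w - 648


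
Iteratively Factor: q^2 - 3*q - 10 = (q - 5)*(q + 2)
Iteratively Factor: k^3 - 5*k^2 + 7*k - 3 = (k - 1)*(k^2 - 4*k + 3) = (k - 1)^2*(k - 3)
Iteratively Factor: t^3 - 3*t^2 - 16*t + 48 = (t - 3)*(t^2 - 16) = (t - 4)*(t - 3)*(t + 4)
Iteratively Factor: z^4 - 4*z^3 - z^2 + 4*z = (z)*(z^3 - 4*z^2 - z + 4) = z*(z - 1)*(z^2 - 3*z - 4) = z*(z - 4)*(z - 1)*(z + 1)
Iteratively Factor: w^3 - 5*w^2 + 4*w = (w - 4)*(w^2 - w) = w*(w - 4)*(w - 1)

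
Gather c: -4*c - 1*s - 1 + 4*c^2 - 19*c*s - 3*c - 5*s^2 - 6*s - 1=4*c^2 + c*(-19*s - 7) - 5*s^2 - 7*s - 2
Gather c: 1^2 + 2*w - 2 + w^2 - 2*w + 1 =w^2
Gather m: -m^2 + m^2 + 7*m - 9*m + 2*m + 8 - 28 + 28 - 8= 0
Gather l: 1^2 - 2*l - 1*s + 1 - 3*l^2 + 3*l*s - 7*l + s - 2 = -3*l^2 + l*(3*s - 9)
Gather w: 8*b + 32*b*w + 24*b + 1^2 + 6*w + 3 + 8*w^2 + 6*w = 32*b + 8*w^2 + w*(32*b + 12) + 4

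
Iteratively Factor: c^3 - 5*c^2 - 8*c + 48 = (c + 3)*(c^2 - 8*c + 16) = (c - 4)*(c + 3)*(c - 4)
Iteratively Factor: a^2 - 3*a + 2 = (a - 1)*(a - 2)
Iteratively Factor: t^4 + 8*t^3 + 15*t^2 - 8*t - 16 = (t + 4)*(t^3 + 4*t^2 - t - 4) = (t + 1)*(t + 4)*(t^2 + 3*t - 4) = (t + 1)*(t + 4)^2*(t - 1)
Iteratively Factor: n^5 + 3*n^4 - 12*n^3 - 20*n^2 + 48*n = (n - 2)*(n^4 + 5*n^3 - 2*n^2 - 24*n) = (n - 2)*(n + 4)*(n^3 + n^2 - 6*n) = (n - 2)*(n + 3)*(n + 4)*(n^2 - 2*n) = (n - 2)^2*(n + 3)*(n + 4)*(n)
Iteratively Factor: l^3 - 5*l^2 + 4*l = (l - 1)*(l^2 - 4*l) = l*(l - 1)*(l - 4)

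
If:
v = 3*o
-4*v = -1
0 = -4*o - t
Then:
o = 1/12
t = -1/3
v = 1/4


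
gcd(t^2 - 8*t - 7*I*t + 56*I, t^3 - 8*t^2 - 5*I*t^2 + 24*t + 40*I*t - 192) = t - 8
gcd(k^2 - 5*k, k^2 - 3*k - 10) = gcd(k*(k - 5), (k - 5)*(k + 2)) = k - 5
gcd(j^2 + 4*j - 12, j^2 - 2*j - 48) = j + 6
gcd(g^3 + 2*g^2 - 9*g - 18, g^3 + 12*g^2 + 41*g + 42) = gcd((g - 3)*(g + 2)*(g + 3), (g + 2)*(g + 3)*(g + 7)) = g^2 + 5*g + 6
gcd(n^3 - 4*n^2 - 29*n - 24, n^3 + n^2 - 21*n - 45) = n + 3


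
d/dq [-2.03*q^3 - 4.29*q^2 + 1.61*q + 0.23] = -6.09*q^2 - 8.58*q + 1.61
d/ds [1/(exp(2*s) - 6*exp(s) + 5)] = 2*(3 - exp(s))*exp(s)/(exp(2*s) - 6*exp(s) + 5)^2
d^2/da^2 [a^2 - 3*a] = 2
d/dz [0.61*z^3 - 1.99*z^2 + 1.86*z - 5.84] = 1.83*z^2 - 3.98*z + 1.86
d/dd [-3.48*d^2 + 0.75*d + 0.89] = 0.75 - 6.96*d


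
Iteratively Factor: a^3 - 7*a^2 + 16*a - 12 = (a - 2)*(a^2 - 5*a + 6) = (a - 2)^2*(a - 3)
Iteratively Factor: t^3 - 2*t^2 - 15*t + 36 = (t - 3)*(t^2 + t - 12) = (t - 3)*(t + 4)*(t - 3)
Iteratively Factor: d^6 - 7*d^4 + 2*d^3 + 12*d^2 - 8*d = (d + 2)*(d^5 - 2*d^4 - 3*d^3 + 8*d^2 - 4*d) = d*(d + 2)*(d^4 - 2*d^3 - 3*d^2 + 8*d - 4) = d*(d - 1)*(d + 2)*(d^3 - d^2 - 4*d + 4) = d*(d - 1)^2*(d + 2)*(d^2 - 4) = d*(d - 1)^2*(d + 2)^2*(d - 2)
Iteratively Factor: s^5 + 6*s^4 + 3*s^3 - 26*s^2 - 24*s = (s)*(s^4 + 6*s^3 + 3*s^2 - 26*s - 24) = s*(s - 2)*(s^3 + 8*s^2 + 19*s + 12) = s*(s - 2)*(s + 1)*(s^2 + 7*s + 12) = s*(s - 2)*(s + 1)*(s + 4)*(s + 3)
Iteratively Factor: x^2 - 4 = (x - 2)*(x + 2)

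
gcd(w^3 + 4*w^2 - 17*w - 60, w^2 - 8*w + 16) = w - 4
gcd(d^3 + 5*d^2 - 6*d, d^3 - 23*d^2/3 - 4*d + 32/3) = d - 1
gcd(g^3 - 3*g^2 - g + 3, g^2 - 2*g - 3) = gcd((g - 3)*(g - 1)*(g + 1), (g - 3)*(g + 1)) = g^2 - 2*g - 3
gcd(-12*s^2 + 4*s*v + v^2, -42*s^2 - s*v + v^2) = 6*s + v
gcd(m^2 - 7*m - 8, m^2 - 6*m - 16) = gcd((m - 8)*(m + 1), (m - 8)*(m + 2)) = m - 8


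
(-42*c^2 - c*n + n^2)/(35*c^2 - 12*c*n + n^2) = (-6*c - n)/(5*c - n)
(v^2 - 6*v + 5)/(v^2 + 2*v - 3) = (v - 5)/(v + 3)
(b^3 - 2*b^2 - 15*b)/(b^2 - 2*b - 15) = b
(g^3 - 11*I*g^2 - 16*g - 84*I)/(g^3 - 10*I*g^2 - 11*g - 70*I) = (g - 6*I)/(g - 5*I)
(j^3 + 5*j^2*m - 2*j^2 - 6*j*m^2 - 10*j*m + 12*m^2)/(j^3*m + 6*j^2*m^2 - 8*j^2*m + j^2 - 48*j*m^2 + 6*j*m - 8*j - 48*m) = (j^2 - j*m - 2*j + 2*m)/(j^2*m - 8*j*m + j - 8)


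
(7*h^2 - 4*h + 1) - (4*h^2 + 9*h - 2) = 3*h^2 - 13*h + 3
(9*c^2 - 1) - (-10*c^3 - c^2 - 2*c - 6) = 10*c^3 + 10*c^2 + 2*c + 5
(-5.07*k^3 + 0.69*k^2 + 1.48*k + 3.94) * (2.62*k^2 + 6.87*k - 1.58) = -13.2834*k^5 - 33.0231*k^4 + 16.6285*k^3 + 19.4002*k^2 + 24.7294*k - 6.2252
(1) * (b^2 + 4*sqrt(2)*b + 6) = b^2 + 4*sqrt(2)*b + 6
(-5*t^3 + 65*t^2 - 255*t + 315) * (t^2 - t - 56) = -5*t^5 + 70*t^4 - 40*t^3 - 3070*t^2 + 13965*t - 17640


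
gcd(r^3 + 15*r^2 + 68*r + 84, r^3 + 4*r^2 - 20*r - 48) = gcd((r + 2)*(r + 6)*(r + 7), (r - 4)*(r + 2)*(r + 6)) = r^2 + 8*r + 12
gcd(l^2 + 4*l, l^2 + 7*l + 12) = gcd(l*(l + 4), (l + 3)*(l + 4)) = l + 4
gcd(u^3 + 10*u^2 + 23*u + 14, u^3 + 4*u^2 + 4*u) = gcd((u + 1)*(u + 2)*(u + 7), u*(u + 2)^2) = u + 2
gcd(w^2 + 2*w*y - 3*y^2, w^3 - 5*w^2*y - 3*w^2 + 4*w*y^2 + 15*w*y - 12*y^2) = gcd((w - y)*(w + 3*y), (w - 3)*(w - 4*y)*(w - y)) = -w + y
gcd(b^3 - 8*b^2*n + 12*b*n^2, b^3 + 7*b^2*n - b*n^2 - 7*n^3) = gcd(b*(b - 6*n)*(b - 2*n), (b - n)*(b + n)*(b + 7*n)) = 1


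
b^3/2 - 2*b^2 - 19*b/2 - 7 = (b/2 + 1/2)*(b - 7)*(b + 2)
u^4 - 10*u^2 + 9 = (u - 3)*(u - 1)*(u + 1)*(u + 3)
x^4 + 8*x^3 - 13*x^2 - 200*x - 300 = (x - 5)*(x + 2)*(x + 5)*(x + 6)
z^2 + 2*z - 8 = (z - 2)*(z + 4)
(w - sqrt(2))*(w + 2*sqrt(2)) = w^2 + sqrt(2)*w - 4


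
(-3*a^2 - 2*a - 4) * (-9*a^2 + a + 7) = 27*a^4 + 15*a^3 + 13*a^2 - 18*a - 28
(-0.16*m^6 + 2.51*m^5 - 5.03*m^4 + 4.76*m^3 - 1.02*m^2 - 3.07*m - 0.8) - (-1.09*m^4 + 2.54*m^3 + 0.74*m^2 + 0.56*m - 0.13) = -0.16*m^6 + 2.51*m^5 - 3.94*m^4 + 2.22*m^3 - 1.76*m^2 - 3.63*m - 0.67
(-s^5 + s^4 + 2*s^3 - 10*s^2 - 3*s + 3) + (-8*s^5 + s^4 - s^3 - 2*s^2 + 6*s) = -9*s^5 + 2*s^4 + s^3 - 12*s^2 + 3*s + 3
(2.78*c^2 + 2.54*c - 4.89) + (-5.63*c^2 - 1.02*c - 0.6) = -2.85*c^2 + 1.52*c - 5.49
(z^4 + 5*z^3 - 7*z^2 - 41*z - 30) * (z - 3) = z^5 + 2*z^4 - 22*z^3 - 20*z^2 + 93*z + 90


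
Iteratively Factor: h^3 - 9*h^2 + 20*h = (h - 5)*(h^2 - 4*h) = (h - 5)*(h - 4)*(h)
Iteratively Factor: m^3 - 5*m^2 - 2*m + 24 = (m - 3)*(m^2 - 2*m - 8) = (m - 3)*(m + 2)*(m - 4)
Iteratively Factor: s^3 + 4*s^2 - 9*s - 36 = (s + 3)*(s^2 + s - 12) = (s + 3)*(s + 4)*(s - 3)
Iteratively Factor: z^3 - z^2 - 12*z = (z + 3)*(z^2 - 4*z) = z*(z + 3)*(z - 4)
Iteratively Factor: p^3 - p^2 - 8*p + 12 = (p - 2)*(p^2 + p - 6) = (p - 2)*(p + 3)*(p - 2)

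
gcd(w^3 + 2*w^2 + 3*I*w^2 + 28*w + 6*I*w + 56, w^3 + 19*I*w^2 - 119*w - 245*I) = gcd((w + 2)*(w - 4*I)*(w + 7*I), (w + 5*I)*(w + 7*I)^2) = w + 7*I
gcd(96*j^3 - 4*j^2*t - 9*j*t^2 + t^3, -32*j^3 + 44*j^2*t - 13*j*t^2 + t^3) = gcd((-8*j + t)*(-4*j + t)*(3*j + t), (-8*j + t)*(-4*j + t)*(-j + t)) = 32*j^2 - 12*j*t + t^2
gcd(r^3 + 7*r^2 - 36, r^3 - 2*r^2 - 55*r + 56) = 1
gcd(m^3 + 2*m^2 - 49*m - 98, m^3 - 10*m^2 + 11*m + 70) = m^2 - 5*m - 14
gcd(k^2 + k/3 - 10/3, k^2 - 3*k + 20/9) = k - 5/3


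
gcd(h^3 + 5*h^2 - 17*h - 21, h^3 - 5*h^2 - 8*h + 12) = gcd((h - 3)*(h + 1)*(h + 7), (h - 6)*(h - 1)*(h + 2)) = 1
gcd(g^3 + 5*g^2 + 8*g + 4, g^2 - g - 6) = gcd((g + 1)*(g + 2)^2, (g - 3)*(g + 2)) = g + 2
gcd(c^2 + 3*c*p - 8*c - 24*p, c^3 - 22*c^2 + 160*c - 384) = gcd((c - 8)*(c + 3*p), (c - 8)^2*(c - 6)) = c - 8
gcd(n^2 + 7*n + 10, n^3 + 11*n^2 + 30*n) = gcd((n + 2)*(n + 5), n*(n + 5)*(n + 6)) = n + 5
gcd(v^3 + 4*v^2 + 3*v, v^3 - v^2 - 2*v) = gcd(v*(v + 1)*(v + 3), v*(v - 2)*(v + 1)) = v^2 + v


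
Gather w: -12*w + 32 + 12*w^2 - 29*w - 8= 12*w^2 - 41*w + 24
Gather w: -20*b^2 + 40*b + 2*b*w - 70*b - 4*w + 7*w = -20*b^2 - 30*b + w*(2*b + 3)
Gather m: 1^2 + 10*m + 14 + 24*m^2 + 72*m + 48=24*m^2 + 82*m + 63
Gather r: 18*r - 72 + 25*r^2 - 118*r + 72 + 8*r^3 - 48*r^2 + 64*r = 8*r^3 - 23*r^2 - 36*r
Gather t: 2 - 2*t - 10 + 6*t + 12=4*t + 4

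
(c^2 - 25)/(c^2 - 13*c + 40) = (c + 5)/(c - 8)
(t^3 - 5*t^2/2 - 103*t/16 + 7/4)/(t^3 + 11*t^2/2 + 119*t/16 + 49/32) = 2*(4*t^2 - 17*t + 4)/(8*t^2 + 30*t + 7)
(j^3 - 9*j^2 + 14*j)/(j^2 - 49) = j*(j - 2)/(j + 7)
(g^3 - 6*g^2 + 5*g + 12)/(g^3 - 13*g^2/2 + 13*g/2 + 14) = 2*(g - 3)/(2*g - 7)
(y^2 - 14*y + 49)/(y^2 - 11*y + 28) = (y - 7)/(y - 4)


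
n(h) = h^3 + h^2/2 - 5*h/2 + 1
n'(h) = 3*h^2 + h - 5/2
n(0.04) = 0.90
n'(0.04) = -2.46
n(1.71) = 3.19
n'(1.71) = 7.98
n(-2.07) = -0.55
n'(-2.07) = 8.28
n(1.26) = 0.64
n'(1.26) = 3.52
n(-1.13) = 3.02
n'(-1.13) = 0.20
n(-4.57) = -72.58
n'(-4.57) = 55.58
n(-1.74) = 1.60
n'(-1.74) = 4.84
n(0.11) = 0.73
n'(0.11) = -2.35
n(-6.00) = -182.00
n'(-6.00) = 99.50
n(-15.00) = -3224.00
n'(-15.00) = 657.50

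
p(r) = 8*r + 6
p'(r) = 8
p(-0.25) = 4.00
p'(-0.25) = 8.00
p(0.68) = 11.44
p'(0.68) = 8.00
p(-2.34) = -12.72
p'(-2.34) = 8.00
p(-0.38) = 2.96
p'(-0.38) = 8.00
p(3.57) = 34.56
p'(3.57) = 8.00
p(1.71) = 19.68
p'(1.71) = 8.00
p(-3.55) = -22.40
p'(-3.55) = 8.00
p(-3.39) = -21.12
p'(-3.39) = 8.00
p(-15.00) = -114.00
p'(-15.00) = 8.00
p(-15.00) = -114.00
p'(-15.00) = 8.00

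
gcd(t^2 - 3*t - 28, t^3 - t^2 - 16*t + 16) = t + 4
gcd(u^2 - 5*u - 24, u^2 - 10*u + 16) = u - 8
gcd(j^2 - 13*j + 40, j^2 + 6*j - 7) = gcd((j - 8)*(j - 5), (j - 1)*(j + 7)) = 1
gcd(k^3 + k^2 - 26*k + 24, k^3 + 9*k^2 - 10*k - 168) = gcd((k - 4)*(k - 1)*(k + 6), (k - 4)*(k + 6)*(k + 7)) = k^2 + 2*k - 24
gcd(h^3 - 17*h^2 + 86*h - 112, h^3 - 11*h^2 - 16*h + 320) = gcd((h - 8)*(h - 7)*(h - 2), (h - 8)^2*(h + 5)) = h - 8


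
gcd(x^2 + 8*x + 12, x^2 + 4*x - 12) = x + 6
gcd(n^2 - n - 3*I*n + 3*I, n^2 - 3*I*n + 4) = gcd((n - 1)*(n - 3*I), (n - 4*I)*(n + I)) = 1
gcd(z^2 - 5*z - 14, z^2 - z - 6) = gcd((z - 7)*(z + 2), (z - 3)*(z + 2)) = z + 2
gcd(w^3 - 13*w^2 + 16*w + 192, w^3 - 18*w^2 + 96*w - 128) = w^2 - 16*w + 64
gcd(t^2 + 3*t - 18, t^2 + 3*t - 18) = t^2 + 3*t - 18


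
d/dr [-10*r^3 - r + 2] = -30*r^2 - 1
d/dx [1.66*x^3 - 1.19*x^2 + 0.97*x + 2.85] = 4.98*x^2 - 2.38*x + 0.97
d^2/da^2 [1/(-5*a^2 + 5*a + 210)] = 2*(-a^2 + a + (2*a - 1)^2 + 42)/(5*(-a^2 + a + 42)^3)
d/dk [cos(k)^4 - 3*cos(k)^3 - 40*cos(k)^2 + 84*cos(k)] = (-4*cos(k)^3 + 9*cos(k)^2 + 80*cos(k) - 84)*sin(k)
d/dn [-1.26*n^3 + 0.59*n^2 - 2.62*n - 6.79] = -3.78*n^2 + 1.18*n - 2.62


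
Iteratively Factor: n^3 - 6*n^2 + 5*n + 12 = (n + 1)*(n^2 - 7*n + 12) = (n - 3)*(n + 1)*(n - 4)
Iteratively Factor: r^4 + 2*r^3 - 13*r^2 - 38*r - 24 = (r + 2)*(r^3 - 13*r - 12) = (r - 4)*(r + 2)*(r^2 + 4*r + 3) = (r - 4)*(r + 1)*(r + 2)*(r + 3)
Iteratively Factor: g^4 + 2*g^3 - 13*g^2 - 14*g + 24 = (g - 1)*(g^3 + 3*g^2 - 10*g - 24) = (g - 1)*(g + 2)*(g^2 + g - 12) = (g - 3)*(g - 1)*(g + 2)*(g + 4)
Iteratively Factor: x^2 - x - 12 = (x + 3)*(x - 4)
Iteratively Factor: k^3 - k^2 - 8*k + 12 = (k - 2)*(k^2 + k - 6) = (k - 2)^2*(k + 3)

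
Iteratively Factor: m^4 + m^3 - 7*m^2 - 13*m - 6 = (m - 3)*(m^3 + 4*m^2 + 5*m + 2) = (m - 3)*(m + 1)*(m^2 + 3*m + 2) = (m - 3)*(m + 1)^2*(m + 2)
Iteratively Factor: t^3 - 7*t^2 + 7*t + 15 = (t - 3)*(t^2 - 4*t - 5) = (t - 5)*(t - 3)*(t + 1)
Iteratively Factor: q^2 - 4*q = (q)*(q - 4)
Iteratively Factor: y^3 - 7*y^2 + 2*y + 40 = (y + 2)*(y^2 - 9*y + 20) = (y - 4)*(y + 2)*(y - 5)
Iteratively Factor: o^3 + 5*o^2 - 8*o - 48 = (o + 4)*(o^2 + o - 12) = (o + 4)^2*(o - 3)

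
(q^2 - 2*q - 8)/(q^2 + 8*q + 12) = (q - 4)/(q + 6)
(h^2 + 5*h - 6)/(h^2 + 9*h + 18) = (h - 1)/(h + 3)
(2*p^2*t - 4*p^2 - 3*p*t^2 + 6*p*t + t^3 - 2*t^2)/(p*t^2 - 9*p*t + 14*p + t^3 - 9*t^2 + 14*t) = (2*p^2 - 3*p*t + t^2)/(p*t - 7*p + t^2 - 7*t)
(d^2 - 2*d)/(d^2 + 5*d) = (d - 2)/(d + 5)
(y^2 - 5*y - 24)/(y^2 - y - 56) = (y + 3)/(y + 7)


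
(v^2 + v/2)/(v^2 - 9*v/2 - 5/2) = v/(v - 5)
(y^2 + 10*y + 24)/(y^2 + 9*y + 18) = (y + 4)/(y + 3)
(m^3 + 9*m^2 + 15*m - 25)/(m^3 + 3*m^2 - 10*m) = (m^2 + 4*m - 5)/(m*(m - 2))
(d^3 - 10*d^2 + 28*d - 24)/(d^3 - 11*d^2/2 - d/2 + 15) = 2*(d^2 - 8*d + 12)/(2*d^2 - 7*d - 15)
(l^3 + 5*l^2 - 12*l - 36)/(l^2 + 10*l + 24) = (l^2 - l - 6)/(l + 4)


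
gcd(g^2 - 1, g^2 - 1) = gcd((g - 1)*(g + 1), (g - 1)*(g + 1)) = g^2 - 1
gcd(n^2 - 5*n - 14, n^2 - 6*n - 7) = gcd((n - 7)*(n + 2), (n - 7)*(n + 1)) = n - 7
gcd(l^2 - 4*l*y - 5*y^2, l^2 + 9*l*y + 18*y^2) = 1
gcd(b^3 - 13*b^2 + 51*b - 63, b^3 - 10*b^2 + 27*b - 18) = b - 3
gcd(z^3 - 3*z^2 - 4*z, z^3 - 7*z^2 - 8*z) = z^2 + z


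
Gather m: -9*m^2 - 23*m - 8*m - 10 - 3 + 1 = -9*m^2 - 31*m - 12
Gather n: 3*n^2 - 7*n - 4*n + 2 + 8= 3*n^2 - 11*n + 10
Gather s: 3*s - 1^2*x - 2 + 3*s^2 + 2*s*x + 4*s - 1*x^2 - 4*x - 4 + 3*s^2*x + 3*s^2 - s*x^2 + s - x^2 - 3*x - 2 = s^2*(3*x + 6) + s*(-x^2 + 2*x + 8) - 2*x^2 - 8*x - 8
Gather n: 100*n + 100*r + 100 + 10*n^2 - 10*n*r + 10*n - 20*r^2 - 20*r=10*n^2 + n*(110 - 10*r) - 20*r^2 + 80*r + 100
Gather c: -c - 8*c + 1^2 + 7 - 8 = -9*c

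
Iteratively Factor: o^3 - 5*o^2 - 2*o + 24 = (o - 4)*(o^2 - o - 6) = (o - 4)*(o - 3)*(o + 2)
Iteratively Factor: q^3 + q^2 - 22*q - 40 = (q + 4)*(q^2 - 3*q - 10) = (q + 2)*(q + 4)*(q - 5)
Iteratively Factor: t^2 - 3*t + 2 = (t - 2)*(t - 1)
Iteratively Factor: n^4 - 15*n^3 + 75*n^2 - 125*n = (n - 5)*(n^3 - 10*n^2 + 25*n) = n*(n - 5)*(n^2 - 10*n + 25) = n*(n - 5)^2*(n - 5)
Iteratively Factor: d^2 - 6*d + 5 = (d - 5)*(d - 1)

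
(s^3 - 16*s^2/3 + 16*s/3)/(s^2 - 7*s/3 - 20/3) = s*(3*s - 4)/(3*s + 5)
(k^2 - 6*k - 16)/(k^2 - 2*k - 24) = (-k^2 + 6*k + 16)/(-k^2 + 2*k + 24)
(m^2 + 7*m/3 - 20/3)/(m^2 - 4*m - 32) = (m - 5/3)/(m - 8)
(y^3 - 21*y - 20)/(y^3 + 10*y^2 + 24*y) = (y^2 - 4*y - 5)/(y*(y + 6))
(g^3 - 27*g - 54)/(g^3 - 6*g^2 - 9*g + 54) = (g + 3)/(g - 3)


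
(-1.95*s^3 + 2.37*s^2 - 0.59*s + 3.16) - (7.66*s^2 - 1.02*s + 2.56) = -1.95*s^3 - 5.29*s^2 + 0.43*s + 0.6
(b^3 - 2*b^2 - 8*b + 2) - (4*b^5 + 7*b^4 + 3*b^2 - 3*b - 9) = -4*b^5 - 7*b^4 + b^3 - 5*b^2 - 5*b + 11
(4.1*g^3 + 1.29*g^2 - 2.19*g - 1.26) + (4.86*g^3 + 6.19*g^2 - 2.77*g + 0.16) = 8.96*g^3 + 7.48*g^2 - 4.96*g - 1.1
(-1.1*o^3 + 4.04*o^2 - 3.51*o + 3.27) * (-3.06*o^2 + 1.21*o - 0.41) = 3.366*o^5 - 13.6934*o^4 + 16.08*o^3 - 15.9097*o^2 + 5.3958*o - 1.3407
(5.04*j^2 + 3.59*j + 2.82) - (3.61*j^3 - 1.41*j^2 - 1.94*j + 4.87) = -3.61*j^3 + 6.45*j^2 + 5.53*j - 2.05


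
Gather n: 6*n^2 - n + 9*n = 6*n^2 + 8*n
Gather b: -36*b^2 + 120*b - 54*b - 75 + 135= -36*b^2 + 66*b + 60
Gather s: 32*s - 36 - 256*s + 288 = 252 - 224*s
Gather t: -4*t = -4*t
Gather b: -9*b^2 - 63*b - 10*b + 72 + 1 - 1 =-9*b^2 - 73*b + 72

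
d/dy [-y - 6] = -1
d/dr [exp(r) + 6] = exp(r)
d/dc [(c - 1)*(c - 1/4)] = 2*c - 5/4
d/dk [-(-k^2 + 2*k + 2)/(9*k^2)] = 2*(k + 2)/(9*k^3)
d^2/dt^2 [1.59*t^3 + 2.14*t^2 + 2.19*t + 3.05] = 9.54*t + 4.28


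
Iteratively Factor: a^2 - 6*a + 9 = (a - 3)*(a - 3)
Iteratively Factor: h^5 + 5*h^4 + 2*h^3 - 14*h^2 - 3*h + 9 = (h + 3)*(h^4 + 2*h^3 - 4*h^2 - 2*h + 3) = (h - 1)*(h + 3)*(h^3 + 3*h^2 - h - 3) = (h - 1)*(h + 1)*(h + 3)*(h^2 + 2*h - 3) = (h - 1)^2*(h + 1)*(h + 3)*(h + 3)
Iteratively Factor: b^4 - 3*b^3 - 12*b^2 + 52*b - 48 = (b + 4)*(b^3 - 7*b^2 + 16*b - 12) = (b - 3)*(b + 4)*(b^2 - 4*b + 4) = (b - 3)*(b - 2)*(b + 4)*(b - 2)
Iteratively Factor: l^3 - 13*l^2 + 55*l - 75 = (l - 5)*(l^2 - 8*l + 15) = (l - 5)*(l - 3)*(l - 5)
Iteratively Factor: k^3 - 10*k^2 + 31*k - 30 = (k - 5)*(k^2 - 5*k + 6) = (k - 5)*(k - 2)*(k - 3)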